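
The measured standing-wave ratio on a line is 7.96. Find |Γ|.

|Γ| ≈ 0.777

|Γ| = (S − 1)/(S + 1) = (7.96 − 1)/(7.96 + 1) = 6.96/8.96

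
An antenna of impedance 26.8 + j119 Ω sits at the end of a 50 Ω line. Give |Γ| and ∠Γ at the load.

Γ ≈ 0.856 ∠ 43.9°

Γ = (Z_L − Z_0)/(Z_L + Z_0) = (-23.2 + j119)/(76.8 + j119)
|Γ| = 121/142 = 0.856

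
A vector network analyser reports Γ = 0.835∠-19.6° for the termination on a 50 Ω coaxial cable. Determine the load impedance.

Z_L ≈ 122 − j226 Ω

Z_L = Z_0·(1 + Γ)/(1 − Γ) = 50·(1.79 − j0.28)/(0.213 + j0.28)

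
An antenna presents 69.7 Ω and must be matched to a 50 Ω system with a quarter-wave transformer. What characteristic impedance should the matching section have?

Z_qwt ≈ 59 Ω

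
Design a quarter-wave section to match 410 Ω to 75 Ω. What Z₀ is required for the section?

Z_qwt ≈ 175 Ω

Z_qwt = √(Z_0·R_L) = √(75 × 410) = √30750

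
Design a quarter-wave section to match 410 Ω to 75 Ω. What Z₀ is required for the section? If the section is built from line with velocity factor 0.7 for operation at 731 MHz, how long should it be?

Z_qwt ≈ 175 Ω; length ≈ 7.18 cm

Z_qwt = √(Z_0·R_L) = √(75 × 410) = √30750
λ = 0.7·c/f = 0.287 m, so l = λ/4 = 0.0718 m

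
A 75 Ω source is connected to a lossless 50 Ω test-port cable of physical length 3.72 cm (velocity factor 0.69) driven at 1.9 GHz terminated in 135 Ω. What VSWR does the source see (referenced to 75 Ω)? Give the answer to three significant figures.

λ = v/f = 0.69·c / 1.9 GHz = 0.109 m
βl = 2π·l/λ = 2π × 0.341 = 123°
tan(βl) = -1.54
Z_in = Z_0·(Z_L + jZ_0·tanβl)/(Z_0 + jZ_L·tanβl) = 24.9 + j26.4 Ω
Γ_s = (Z_in − Z_s)/(Z_in + Z_s) = (-50.1 + j26.4)/(99.9 + j26.4), |Γ_s| = 0.549
VSWR = (1 + |Γ_s|)/(1 − |Γ_s|)

VSWR ≈ 3.43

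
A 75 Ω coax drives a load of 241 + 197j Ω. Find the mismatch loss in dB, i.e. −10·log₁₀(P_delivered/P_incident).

mismatch loss ≈ 2.83 dB

Γ = (166 + j197)/(316 + j197), |Γ| = 0.692
|Γ|² = 0.479, so P_del/P_inc = 1 − |Γ|² = 0.521
ML = −10·log₁₀(1 − |Γ|²)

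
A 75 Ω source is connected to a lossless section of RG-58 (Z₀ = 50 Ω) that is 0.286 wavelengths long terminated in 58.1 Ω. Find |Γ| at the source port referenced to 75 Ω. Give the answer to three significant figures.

|Γ| ≈ 0.266

βl = 2π × 0.286 = 103°
tan(βl) = -4.35
Z_in = Z_0·(Z_L + jZ_0·tanβl)/(Z_0 + jZ_L·tanβl) = 43.6 + j2.87 Ω
Γ_s = (Z_in − Z_s)/(Z_in + Z_s) = (-31.4 + j2.87)/(119 + j2.87), |Γ_s| = 0.266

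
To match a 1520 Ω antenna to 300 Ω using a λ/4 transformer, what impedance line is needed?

Z_qwt ≈ 675 Ω

Z_qwt = √(Z_0·R_L) = √(300 × 1520) = √456000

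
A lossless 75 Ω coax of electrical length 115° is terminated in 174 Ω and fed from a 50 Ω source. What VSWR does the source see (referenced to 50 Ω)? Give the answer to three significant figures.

tan(βl) = -2.14
Z_in = Z_0·(Z_L + jZ_0·tanβl)/(Z_0 + jZ_L·tanβl) = 37.8 + j27.4 Ω
Γ_s = (Z_in − Z_s)/(Z_in + Z_s) = (-12.2 + j27.4)/(87.8 + j27.4), |Γ_s| = 0.326
VSWR = (1 + |Γ_s|)/(1 − |Γ_s|)

VSWR ≈ 1.97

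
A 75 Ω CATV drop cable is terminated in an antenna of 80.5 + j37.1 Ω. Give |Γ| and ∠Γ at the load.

Γ = (Z_L − Z_0)/(Z_L + Z_0) = (5.5 + j37.1)/(155.5 + j37.1)
|Γ| = 37.5/160 = 0.235

Γ ≈ 0.235 ∠ 68.1°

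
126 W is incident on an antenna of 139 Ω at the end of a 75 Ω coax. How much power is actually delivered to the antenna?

Γ = (139 − 75)/(139 + 75) = 0.299
|Γ|² = 0.0894
P_refl = |Γ|²·P_inc = 11.3 W, P_del = (1 − |Γ|²)·P_inc = 115 W

P_delivered ≈ 115 W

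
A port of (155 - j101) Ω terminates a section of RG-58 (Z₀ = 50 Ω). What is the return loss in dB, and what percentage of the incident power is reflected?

RL ≈ 3.91 dB; 40.6% of incident power reflected

Γ = (105 − j101)/(205 − j101), |Γ| = 0.638
RL = −20·log₁₀(0.638) = 3.91 dB
P_refl/P_inc = |Γ|² = 0.406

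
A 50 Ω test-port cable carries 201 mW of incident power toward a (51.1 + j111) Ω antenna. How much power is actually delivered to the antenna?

|Γ| = |(1.1 + j111)/(101.1 + j111)| = 0.739
|Γ|² = 0.547
P_refl = |Γ|²·P_inc = 110 mW, P_del = (1 − |Γ|²)·P_inc = 91.1 mW

P_delivered ≈ 91.1 mW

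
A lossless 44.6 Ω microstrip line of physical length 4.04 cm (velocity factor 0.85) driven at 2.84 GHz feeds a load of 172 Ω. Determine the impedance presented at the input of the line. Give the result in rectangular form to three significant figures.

Z_in ≈ 73.9 + j78.2 Ω

λ = v/f = 0.85·c / 2.84 GHz = 0.0898 m
βl = 2π·l/λ = 2π × 0.45 = 162°
tan(βl) = tan(162°) = -0.325
Z_in = Z_0·(Z_L + jZ_0·tanβl)/(Z_0 + jZ_L·tanβl)
     = 44.6·(172 − j14.5)/(44.6 − j56)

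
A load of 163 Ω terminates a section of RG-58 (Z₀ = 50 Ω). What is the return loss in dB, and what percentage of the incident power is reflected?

Γ = (163 − 50)/(163 + 50) = 0.531
RL = −20·log₁₀(0.531) = 5.51 dB
P_refl/P_inc = |Γ|² = 0.281

RL ≈ 5.51 dB; 28.1% of incident power reflected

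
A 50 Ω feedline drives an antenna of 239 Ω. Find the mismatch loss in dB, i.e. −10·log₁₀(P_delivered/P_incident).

mismatch loss ≈ 2.42 dB

Γ = (239 − 50)/(239 + 50) = 0.654
|Γ|² = 0.428, so P_del/P_inc = 1 − |Γ|² = 0.572
ML = −10·log₁₀(1 − |Γ|²)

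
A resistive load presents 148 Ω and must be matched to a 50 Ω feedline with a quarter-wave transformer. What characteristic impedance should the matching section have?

Z_qwt = √(Z_0·R_L) = √(50 × 148) = √7400

Z_qwt ≈ 86 Ω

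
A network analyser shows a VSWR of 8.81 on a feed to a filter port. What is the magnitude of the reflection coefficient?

|Γ| = (S − 1)/(S + 1) = (8.81 − 1)/(8.81 + 1) = 7.81/9.81

|Γ| ≈ 0.796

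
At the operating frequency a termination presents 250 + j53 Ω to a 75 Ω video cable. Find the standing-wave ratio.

VSWR ≈ 3.5

Γ = (Z_L − Z_0)/(Z_L + Z_0) = (175 + j53)/(325 + j53)
|Γ| = 183/329 = 0.555
VSWR = (1 + |Γ|)/(1 − |Γ|) = 1.56/0.445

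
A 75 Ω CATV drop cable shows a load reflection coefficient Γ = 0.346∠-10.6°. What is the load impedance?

Z_L = Z_0·(1 + Γ)/(1 − Γ) = 75·(1.34 − j0.0636)/(0.66 + j0.0636)

Z_L ≈ 150 − j21.7 Ω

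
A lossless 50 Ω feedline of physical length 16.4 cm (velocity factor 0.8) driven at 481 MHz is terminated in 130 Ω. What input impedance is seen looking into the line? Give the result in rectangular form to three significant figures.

λ = v/f = 0.8·c / 481 MHz = 0.499 m
βl = 2π·l/λ = 2π × 0.329 = 118°
tan(βl) = tan(118°) = -1.86
Z_in = Z_0·(Z_L + jZ_0·tanβl)/(Z_0 + jZ_L·tanβl)
     = 50·(130 − j92.8)/(50 − j241)

Z_in ≈ 23.8 + j22 Ω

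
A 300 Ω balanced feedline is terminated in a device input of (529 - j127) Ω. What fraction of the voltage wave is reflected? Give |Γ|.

Γ = (Z_L − Z_0)/(Z_L + Z_0) = (229 − j127)/(829 − j127)
|Γ| = 262/839

|Γ| ≈ 0.312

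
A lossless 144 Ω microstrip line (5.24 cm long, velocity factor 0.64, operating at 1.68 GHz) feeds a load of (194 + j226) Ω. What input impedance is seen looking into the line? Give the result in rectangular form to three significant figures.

Z_in ≈ 97 + j157 Ω

λ = v/f = 0.64·c / 1.68 GHz = 0.114 m
βl = 2π·l/λ = 2π × 0.459 = 165°
tan(βl) = tan(165°) = -0.267
Z_in = Z_0·(Z_L + jZ_0·tanβl)/(Z_0 + jZ_L·tanβl)
     = 144·(194 + j188)/(204 − j51.8)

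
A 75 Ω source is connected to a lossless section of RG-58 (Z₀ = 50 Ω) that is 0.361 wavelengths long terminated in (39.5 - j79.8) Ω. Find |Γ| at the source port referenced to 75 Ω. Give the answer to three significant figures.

βl = 2π × 0.361 = 130°
tan(βl) = -1.19
Z_in = Z_0·(Z_L + jZ_0·tanβl)/(Z_0 + jZ_L·tanβl) = 56.1 + j95.7 Ω
Γ_s = (Z_in − Z_s)/(Z_in + Z_s) = (-18.9 + j95.7)/(131 + j95.7), |Γ_s| = 0.601

|Γ| ≈ 0.601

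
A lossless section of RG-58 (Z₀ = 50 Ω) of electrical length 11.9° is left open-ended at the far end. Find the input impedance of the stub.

tan(βl) = 0.211
For an open-ended stub, Z_in = −jZ_0·cot(βl) = −jZ_0/tan(βl)

Z_in ≈ −j237 Ω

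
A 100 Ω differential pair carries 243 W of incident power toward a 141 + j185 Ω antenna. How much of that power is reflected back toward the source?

P_reflected ≈ 94.5 W

|Γ| = |(41 + j185)/(241 + j185)| = 0.624
|Γ|² = 0.389
P_refl = |Γ|²·P_inc = 94.5 W, P_del = (1 − |Γ|²)·P_inc = 148 W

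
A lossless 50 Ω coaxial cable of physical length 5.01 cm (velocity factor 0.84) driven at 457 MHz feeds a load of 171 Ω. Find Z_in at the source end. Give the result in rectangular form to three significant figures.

Z_in ≈ 41.5 − j59 Ω

λ = v/f = 0.84·c / 457 MHz = 0.551 m
βl = 2π·l/λ = 2π × 0.0909 = 32.7°
tan(βl) = tan(32.7°) = 0.642
Z_in = Z_0·(Z_L + jZ_0·tanβl)/(Z_0 + jZ_L·tanβl)
     = 50·(171 + j32.1)/(50 + j110)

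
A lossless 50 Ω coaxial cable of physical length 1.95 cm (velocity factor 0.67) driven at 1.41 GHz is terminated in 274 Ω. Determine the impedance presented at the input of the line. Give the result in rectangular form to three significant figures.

λ = v/f = 0.67·c / 1.41 GHz = 0.143 m
βl = 2π·l/λ = 2π × 0.137 = 49.2°
tan(βl) = tan(49.2°) = 1.16
Z_in = Z_0·(Z_L + jZ_0·tanβl)/(Z_0 + jZ_L·tanβl)
     = 50·(274 + j58)/(50 + j318)

Z_in ≈ 15.5 − j40.7 Ω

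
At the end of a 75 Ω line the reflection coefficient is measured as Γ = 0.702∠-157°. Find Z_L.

Z_L ≈ 13.7 − j14.8 Ω

Z_L = Z_0·(1 + Γ)/(1 − Γ) = 75·(0.354 − j0.274)/(1.65 + j0.274)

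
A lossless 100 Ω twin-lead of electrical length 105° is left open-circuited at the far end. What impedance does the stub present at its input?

tan(βl) = -3.73
For an open-circuited stub, Z_in = −jZ_0·cot(βl) = −jZ_0/tan(βl)

Z_in ≈ +j26.8 Ω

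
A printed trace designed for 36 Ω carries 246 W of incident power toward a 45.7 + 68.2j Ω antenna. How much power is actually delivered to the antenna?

|Γ| = |(9.7 + j68.2)/(81.7 + j68.2)| = 0.647
|Γ|² = 0.419
P_refl = |Γ|²·P_inc = 103 W, P_del = (1 − |Γ|²)·P_inc = 143 W

P_delivered ≈ 143 W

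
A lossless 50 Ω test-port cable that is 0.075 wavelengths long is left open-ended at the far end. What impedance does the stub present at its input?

βl = 2π × 0.075 = 27°
tan(βl) = 0.51
For an open-ended stub, Z_in = −jZ_0·cot(βl) = −jZ_0/tan(βl)

Z_in ≈ −j98.1 Ω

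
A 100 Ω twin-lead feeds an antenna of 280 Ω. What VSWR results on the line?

VSWR ≈ 2.8

For a purely resistive load, VSWR = R_L/Z_0 or Z_0/R_L (whichever > 1) = 280/100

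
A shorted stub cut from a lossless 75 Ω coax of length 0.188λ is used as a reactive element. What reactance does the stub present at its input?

X_in ≈ 183 Ω (inductive)

βl = 2π × 0.188 = 67.7°
tan(βl) = 2.44
For a shorted stub, Z_in = jZ_0·tan(βl)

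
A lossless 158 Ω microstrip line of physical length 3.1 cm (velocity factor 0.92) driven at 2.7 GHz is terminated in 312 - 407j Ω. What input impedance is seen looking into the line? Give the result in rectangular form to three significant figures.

Z_in ≈ 39.5 + j99.5 Ω

λ = v/f = 0.92·c / 2.7 GHz = 0.102 m
βl = 2π·l/λ = 2π × 0.303 = 109°
tan(βl) = tan(109°) = -2.88
Z_in = Z_0·(Z_L + jZ_0·tanβl)/(Z_0 + jZ_L·tanβl)
     = 158·(312 − j861)/(-1010 − j897)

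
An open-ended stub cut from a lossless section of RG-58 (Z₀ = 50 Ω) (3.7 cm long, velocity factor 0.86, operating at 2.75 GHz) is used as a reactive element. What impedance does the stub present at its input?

λ = v/f = 0.86·c / 2.75 GHz = 0.0938 m
βl = 2π·l/λ = 2π × 0.394 = 142°
tan(βl) = -0.782
For an open-ended stub, Z_in = −jZ_0·cot(βl) = −jZ_0/tan(βl)

Z_in ≈ +j63.9 Ω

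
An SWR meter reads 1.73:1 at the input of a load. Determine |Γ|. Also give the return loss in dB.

|Γ| = (S − 1)/(S + 1) = (1.73 − 1)/(1.73 + 1) = 0.73/2.73
RL = −20·log₁₀|Γ| = −20·log₁₀(0.267)

|Γ| ≈ 0.267; return loss ≈ 11.5 dB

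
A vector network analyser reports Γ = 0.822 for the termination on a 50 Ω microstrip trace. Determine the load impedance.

Z_L ≈ 512 Ω

Z_L = Z_0·(1 + Γ)/(1 − Γ) = 50·(1.82)/(0.178)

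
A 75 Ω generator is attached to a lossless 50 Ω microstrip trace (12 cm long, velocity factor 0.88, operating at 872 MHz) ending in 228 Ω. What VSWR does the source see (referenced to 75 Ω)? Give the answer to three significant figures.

VSWR ≈ 4.47

λ = v/f = 0.88·c / 872 MHz = 0.303 m
βl = 2π·l/λ = 2π × 0.396 = 143°
tan(βl) = -0.762
Z_in = Z_0·(Z_L + jZ_0·tanβl)/(Z_0 + jZ_L·tanβl) = 27.6 + j57.7 Ω
Γ_s = (Z_in − Z_s)/(Z_in + Z_s) = (-47.4 + j57.7)/(103 + j57.7), |Γ_s| = 0.635
VSWR = (1 + |Γ_s|)/(1 − |Γ_s|)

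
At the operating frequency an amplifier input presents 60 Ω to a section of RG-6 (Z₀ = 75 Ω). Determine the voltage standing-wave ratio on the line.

VSWR ≈ 1.25

For a purely resistive load, VSWR = R_L/Z_0 or Z_0/R_L (whichever > 1) = 75/60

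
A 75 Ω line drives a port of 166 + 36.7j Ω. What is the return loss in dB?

RL ≈ 7.9 dB

Γ = (91 + j36.7)/(241 + j36.7), |Γ| = 0.403
RL = −20·log₁₀|Γ| = −20·log₁₀(0.403)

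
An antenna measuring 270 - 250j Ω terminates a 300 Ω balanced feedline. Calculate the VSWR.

Γ = (Z_L − Z_0)/(Z_L + Z_0) = (-30 − j250)/(570 − j250)
|Γ| = 252/622 = 0.405
VSWR = (1 + |Γ|)/(1 − |Γ|) = 1.4/0.595

VSWR ≈ 2.36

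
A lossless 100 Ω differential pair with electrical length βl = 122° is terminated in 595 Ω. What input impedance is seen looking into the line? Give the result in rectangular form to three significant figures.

tan(βl) = tan(122°) = -1.6
Z_in = Z_0·(Z_L + jZ_0·tanβl)/(Z_0 + jZ_L·tanβl)
     = 100·(595 − j160)/(100 − j952)

Z_in ≈ 23.1 + j60.1 Ω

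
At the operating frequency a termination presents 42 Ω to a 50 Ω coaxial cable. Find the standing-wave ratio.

VSWR ≈ 1.19

Γ = (42 − 50)/(42 + 50) = -0.087
VSWR = (1 + 0.087)/(1 − 0.087)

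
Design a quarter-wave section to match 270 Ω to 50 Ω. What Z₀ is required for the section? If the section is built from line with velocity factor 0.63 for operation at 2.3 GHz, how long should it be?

Z_qwt ≈ 116 Ω; length ≈ 2.05 cm

Z_qwt = √(Z_0·R_L) = √(50 × 270) = √13500
λ = 0.63·c/f = 0.0822 m, so l = λ/4 = 0.0205 m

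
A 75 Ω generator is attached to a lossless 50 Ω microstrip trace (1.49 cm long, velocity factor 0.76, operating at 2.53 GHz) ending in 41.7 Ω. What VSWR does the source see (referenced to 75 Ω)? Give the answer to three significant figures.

λ = v/f = 0.76·c / 2.53 GHz = 0.0901 m
βl = 2π·l/λ = 2π × 0.165 = 59.5°
tan(βl) = 1.7
Z_in = Z_0·(Z_L + jZ_0·tanβl)/(Z_0 + jZ_L·tanβl) = 53.9 + j8.6 Ω
Γ_s = (Z_in − Z_s)/(Z_in + Z_s) = (-21.1 + j8.6)/(129 + j8.6), |Γ_s| = 0.177
VSWR = (1 + |Γ_s|)/(1 − |Γ_s|)

VSWR ≈ 1.43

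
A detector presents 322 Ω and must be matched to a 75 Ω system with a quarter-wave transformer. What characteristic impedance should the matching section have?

Z_qwt ≈ 155 Ω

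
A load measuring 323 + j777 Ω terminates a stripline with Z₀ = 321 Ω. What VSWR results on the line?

Γ = (Z_L − Z_0)/(Z_L + Z_0) = (2 + j777)/(644 + j777)
|Γ| = 777/1010 = 0.77
VSWR = (1 + |Γ|)/(1 − |Γ|) = 1.77/0.23

VSWR ≈ 7.69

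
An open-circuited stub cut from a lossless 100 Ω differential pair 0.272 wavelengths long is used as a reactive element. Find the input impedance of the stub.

βl = 2π × 0.272 = 97.9°
tan(βl) = -7.19
For an open-circuited stub, Z_in = −jZ_0·cot(βl) = −jZ_0/tan(βl)

Z_in ≈ +j13.9 Ω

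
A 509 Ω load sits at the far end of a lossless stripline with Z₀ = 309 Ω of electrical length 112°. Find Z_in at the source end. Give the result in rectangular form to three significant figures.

Z_in ≈ 206 + j74.4 Ω

tan(βl) = tan(112°) = -2.48
Z_in = Z_0·(Z_L + jZ_0·tanβl)/(Z_0 + jZ_L·tanβl)
     = 309·(509 − j765)/(309 − j1260)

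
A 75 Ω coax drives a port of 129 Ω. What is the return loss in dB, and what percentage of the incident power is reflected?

Γ = (129 − 75)/(129 + 75) = 0.265
RL = −20·log₁₀(0.265) = 11.5 dB
P_refl/P_inc = |Γ|² = 0.0701

RL ≈ 11.5 dB; 7.01% of incident power reflected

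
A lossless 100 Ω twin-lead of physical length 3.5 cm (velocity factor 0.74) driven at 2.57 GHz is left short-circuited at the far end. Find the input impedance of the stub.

Z_in ≈ −j67.8 Ω

λ = v/f = 0.74·c / 2.57 GHz = 0.0864 m
βl = 2π·l/λ = 2π × 0.405 = 146°
tan(βl) = -0.678
For a short-circuited stub, Z_in = jZ_0·tan(βl)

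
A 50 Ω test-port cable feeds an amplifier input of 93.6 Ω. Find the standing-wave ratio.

For a purely resistive load, VSWR = R_L/Z_0 or Z_0/R_L (whichever > 1) = 93.6/50

VSWR ≈ 1.87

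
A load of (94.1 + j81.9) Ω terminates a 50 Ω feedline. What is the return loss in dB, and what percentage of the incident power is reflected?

RL ≈ 5.02 dB; 31.5% of incident power reflected

Γ = (44.1 + j81.9)/(144.1 + j81.9), |Γ| = 0.561
RL = −20·log₁₀(0.561) = 5.02 dB
P_refl/P_inc = |Γ|² = 0.315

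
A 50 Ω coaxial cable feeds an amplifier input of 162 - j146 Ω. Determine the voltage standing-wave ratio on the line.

Γ = (Z_L − Z_0)/(Z_L + Z_0) = (112 − j146)/(212 − j146)
|Γ| = 184/257 = 0.715
VSWR = (1 + |Γ|)/(1 − |Γ|) = 1.71/0.285

VSWR ≈ 6.01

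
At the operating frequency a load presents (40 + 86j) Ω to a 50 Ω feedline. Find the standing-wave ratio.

VSWR ≈ 5.57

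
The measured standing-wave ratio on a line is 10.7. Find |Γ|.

|Γ| = (S − 1)/(S + 1) = (10.7 − 1)/(10.7 + 1) = 9.7/11.7

|Γ| ≈ 0.829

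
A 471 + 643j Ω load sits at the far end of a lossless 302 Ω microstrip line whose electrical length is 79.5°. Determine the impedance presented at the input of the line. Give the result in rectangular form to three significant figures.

tan(βl) = tan(79.5°) = 5.4
Z_in = Z_0·(Z_L + jZ_0·tanβl)/(Z_0 + jZ_L·tanβl)
     = 302·(471 + j2270)/(-3170 + j2540)

Z_in ≈ 78.4 − j154 Ω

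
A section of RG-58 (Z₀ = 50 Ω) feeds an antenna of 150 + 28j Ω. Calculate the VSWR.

Γ = (Z_L − Z_0)/(Z_L + Z_0) = (100 + j28)/(200 + j28)
|Γ| = 104/202 = 0.514
VSWR = (1 + |Γ|)/(1 − |Γ|) = 1.51/0.486

VSWR ≈ 3.12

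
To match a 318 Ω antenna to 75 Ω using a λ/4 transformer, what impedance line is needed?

Z_qwt = √(Z_0·R_L) = √(75 × 318) = √23850

Z_qwt ≈ 154 Ω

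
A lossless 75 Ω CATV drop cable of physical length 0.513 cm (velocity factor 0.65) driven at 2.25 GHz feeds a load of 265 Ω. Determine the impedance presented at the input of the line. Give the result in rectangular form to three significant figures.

Z_in ≈ 105 − j116 Ω

λ = v/f = 0.65·c / 2.25 GHz = 0.0867 m
βl = 2π·l/λ = 2π × 0.0592 = 21.3°
tan(βl) = tan(21.3°) = 0.39
Z_in = Z_0·(Z_L + jZ_0·tanβl)/(Z_0 + jZ_L·tanβl)
     = 75·(265 + j29.3)/(75 + j103)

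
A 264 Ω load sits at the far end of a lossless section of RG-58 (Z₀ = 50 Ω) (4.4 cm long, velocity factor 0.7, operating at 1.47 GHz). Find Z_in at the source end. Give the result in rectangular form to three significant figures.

λ = v/f = 0.7·c / 1.47 GHz = 0.143 m
βl = 2π·l/λ = 2π × 0.308 = 111°
tan(βl) = tan(111°) = -2.62
Z_in = Z_0·(Z_L + jZ_0·tanβl)/(Z_0 + jZ_L·tanβl)
     = 50·(264 − j131)/(50 − j692)

Z_in ≈ 10.8 + j18.3 Ω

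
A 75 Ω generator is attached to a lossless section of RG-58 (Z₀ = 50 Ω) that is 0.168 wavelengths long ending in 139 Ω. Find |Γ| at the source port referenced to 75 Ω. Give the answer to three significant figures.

|Γ| ≈ 0.57

βl = 2π × 0.168 = 60.5°
tan(βl) = 1.77
Z_in = Z_0·(Z_L + jZ_0·tanβl)/(Z_0 + jZ_L·tanβl) = 22.8 − j23.7 Ω
Γ_s = (Z_in − Z_s)/(Z_in + Z_s) = (-52.2 − j23.7)/(97.8 − j23.7), |Γ_s| = 0.57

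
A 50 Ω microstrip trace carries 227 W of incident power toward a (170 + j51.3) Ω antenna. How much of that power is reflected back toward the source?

|Γ| = |(120 + j51.3)/(220 + j51.3)| = 0.578
|Γ|² = 0.334
P_refl = |Γ|²·P_inc = 75.8 W, P_del = (1 − |Γ|²)·P_inc = 151 W

P_reflected ≈ 75.8 W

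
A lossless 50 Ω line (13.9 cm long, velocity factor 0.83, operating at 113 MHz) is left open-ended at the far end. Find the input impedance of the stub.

λ = v/f = 0.83·c / 113 MHz = 2.2 m
βl = 2π·l/λ = 2π × 0.0631 = 22.7°
tan(βl) = 0.418
For an open-ended stub, Z_in = −jZ_0·cot(βl) = −jZ_0/tan(βl)

Z_in ≈ −j119 Ω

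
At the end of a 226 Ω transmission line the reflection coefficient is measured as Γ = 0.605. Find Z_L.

Z_L = Z_0·(1 + Γ)/(1 − Γ) = 226·(1.6)/(0.395)

Z_L ≈ 918 Ω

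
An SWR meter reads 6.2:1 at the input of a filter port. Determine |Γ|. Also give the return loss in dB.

|Γ| = (S − 1)/(S + 1) = (6.2 − 1)/(6.2 + 1) = 5.2/7.2
RL = −20·log₁₀|Γ| = −20·log₁₀(0.722)

|Γ| ≈ 0.722; return loss ≈ 2.83 dB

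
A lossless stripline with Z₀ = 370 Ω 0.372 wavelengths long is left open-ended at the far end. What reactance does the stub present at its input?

X_in ≈ 356 Ω (inductive)

βl = 2π × 0.372 = 134°
tan(βl) = -1.04
For an open-ended stub, Z_in = −jZ_0·cot(βl) = −jZ_0/tan(βl)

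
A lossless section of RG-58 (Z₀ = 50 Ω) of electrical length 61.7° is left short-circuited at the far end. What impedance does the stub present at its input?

Z_in ≈ +j92.9 Ω

tan(βl) = 1.86
For a short-circuited stub, Z_in = jZ_0·tan(βl)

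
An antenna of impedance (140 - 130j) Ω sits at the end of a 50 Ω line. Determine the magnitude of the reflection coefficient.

|Γ| ≈ 0.687

Γ = (Z_L − Z_0)/(Z_L + Z_0) = (90 − j130)/(190 − j130)
|Γ| = 158/230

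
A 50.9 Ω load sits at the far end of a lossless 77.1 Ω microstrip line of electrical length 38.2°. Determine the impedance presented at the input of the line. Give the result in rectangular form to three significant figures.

Z_in ≈ 64.9 + j27 Ω

tan(βl) = tan(38.2°) = 0.787
Z_in = Z_0·(Z_L + jZ_0·tanβl)/(Z_0 + jZ_L·tanβl)
     = 77.1·(50.9 + j60.7)/(77.1 + j40.1)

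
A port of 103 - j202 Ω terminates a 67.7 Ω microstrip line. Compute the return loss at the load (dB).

Γ = (35.3 − j202)/(170.7 − j202), |Γ| = 0.775
RL = −20·log₁₀|Γ| = −20·log₁₀(0.775)

RL ≈ 2.21 dB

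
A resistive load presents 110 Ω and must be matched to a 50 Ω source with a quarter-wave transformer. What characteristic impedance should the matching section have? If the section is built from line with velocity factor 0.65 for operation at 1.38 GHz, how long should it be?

Z_qwt ≈ 74.2 Ω; length ≈ 3.53 cm

Z_qwt = √(Z_0·R_L) = √(50 × 110) = √5500
λ = 0.65·c/f = 0.141 m, so l = λ/4 = 0.0353 m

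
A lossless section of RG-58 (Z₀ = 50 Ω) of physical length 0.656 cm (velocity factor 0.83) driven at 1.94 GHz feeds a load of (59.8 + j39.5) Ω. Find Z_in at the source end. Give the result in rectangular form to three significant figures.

Z_in ≈ 94.6 + j25.1 Ω

λ = v/f = 0.83·c / 1.94 GHz = 0.128 m
βl = 2π·l/λ = 2π × 0.0511 = 18.4°
tan(βl) = tan(18.4°) = 0.333
Z_in = Z_0·(Z_L + jZ_0·tanβl)/(Z_0 + jZ_L·tanβl)
     = 50·(59.8 + j56.1)/(36.9 + j19.9)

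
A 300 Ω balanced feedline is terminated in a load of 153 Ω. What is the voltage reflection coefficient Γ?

Γ = -0.325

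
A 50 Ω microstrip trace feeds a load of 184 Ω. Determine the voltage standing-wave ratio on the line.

Γ = (184 − 50)/(184 + 50) = 0.573
VSWR = (1 + 0.573)/(1 − 0.573)

VSWR ≈ 3.68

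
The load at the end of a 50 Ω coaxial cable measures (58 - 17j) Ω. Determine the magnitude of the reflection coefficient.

Γ = (Z_L − Z_0)/(Z_L + Z_0) = (8 − j17)/(108 − j17)
|Γ| = 18.8/109

|Γ| ≈ 0.172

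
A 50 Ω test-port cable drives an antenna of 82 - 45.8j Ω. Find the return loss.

Γ = (32 − j45.8)/(132 − j45.8), |Γ| = 0.4
RL = −20·log₁₀|Γ| = −20·log₁₀(0.4)

RL ≈ 7.96 dB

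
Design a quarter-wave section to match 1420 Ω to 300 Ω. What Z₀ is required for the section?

Z_qwt = √(Z_0·R_L) = √(300 × 1420) = √426000

Z_qwt ≈ 653 Ω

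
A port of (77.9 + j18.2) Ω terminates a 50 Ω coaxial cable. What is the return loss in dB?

Γ = (27.9 + j18.2)/(127.9 + j18.2), |Γ| = 0.258
RL = −20·log₁₀|Γ| = −20·log₁₀(0.258)

RL ≈ 11.8 dB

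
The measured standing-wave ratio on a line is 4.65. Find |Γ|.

|Γ| = (S − 1)/(S + 1) = (4.65 − 1)/(4.65 + 1) = 3.65/5.65

|Γ| ≈ 0.646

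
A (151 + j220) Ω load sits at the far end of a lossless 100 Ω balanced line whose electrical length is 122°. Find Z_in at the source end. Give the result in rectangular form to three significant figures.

Z_in ≈ 20.5 + j24.2 Ω

tan(βl) = tan(122°) = -1.6
Z_in = Z_0·(Z_L + jZ_0·tanβl)/(Z_0 + jZ_L·tanβl)
     = 100·(151 + j60)/(452 − j242)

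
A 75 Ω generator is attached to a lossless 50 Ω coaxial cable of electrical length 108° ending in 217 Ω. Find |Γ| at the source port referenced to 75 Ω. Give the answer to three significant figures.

tan(βl) = -3.08
Z_in = Z_0·(Z_L + jZ_0·tanβl)/(Z_0 + jZ_L·tanβl) = 12.7 + j15.3 Ω
Γ_s = (Z_in − Z_s)/(Z_in + Z_s) = (-62.3 + j15.3)/(87.7 + j15.3), |Γ_s| = 0.721

|Γ| ≈ 0.721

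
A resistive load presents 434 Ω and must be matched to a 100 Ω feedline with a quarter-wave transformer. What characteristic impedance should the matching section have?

Z_qwt = √(Z_0·R_L) = √(100 × 434) = √43400

Z_qwt ≈ 208 Ω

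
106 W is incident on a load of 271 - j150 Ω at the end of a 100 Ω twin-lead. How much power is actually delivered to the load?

P_delivered ≈ 71.8 W

|Γ| = |(171 − j150)/(371 − j150)| = 0.568
|Γ|² = 0.323
P_refl = |Γ|²·P_inc = 34.2 W, P_del = (1 − |Γ|²)·P_inc = 71.8 W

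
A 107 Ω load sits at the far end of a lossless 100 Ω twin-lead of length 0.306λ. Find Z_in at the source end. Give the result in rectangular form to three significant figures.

Z_in ≈ 94.9 + j4.16 Ω

βl = 2π × 0.306 = 110°
tan(βl) = tan(110°) = -2.72
Z_in = Z_0·(Z_L + jZ_0·tanβl)/(Z_0 + jZ_L·tanβl)
     = 100·(107 − j272)/(100 − j291)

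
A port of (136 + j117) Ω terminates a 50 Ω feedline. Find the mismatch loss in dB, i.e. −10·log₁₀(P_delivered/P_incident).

mismatch loss ≈ 2.49 dB

Γ = (86 + j117)/(186 + j117), |Γ| = 0.661
|Γ|² = 0.437, so P_del/P_inc = 1 − |Γ|² = 0.563
ML = −10·log₁₀(1 − |Γ|²)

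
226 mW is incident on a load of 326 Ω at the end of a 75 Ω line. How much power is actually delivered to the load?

Γ = (326 − 75)/(326 + 75) = 0.626
|Γ|² = 0.392
P_refl = |Γ|²·P_inc = 88.5 mW, P_del = (1 − |Γ|²)·P_inc = 137 mW

P_delivered ≈ 137 mW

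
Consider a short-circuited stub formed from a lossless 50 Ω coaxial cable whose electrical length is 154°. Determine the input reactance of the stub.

X_in ≈ -24.4 Ω (capacitive)

tan(βl) = -0.488
For a short-circuited stub, Z_in = jZ_0·tan(βl)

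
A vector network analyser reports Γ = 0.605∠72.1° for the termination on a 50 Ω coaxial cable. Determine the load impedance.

Z_L ≈ 31.9 + j57.9 Ω

Z_L = Z_0·(1 + Γ)/(1 − Γ) = 50·(1.19 + j0.576)/(0.814 − j0.576)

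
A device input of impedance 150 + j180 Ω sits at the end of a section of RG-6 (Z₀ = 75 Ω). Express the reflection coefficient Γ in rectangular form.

Γ ≈ 0.593 + j0.325

Γ = (Z_L − Z_0)/(Z_L + Z_0) = (75 + j180)/(225 + j180)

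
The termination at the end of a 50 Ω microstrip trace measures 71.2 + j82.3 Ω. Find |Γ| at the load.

|Γ| ≈ 0.58

Γ = (Z_L − Z_0)/(Z_L + Z_0) = (21.2 + j82.3)/(121.2 + j82.3)
|Γ| = 85/147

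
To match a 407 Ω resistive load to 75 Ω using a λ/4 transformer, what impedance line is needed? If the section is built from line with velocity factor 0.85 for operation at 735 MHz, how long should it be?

Z_qwt ≈ 175 Ω; length ≈ 8.67 cm

Z_qwt = √(Z_0·R_L) = √(75 × 407) = √30520
λ = 0.85·c/f = 0.347 m, so l = λ/4 = 0.0867 m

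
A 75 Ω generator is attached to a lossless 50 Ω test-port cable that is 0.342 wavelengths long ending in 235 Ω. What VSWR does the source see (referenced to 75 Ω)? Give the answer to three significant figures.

βl = 2π × 0.342 = 123°
tan(βl) = -1.53
Z_in = Z_0·(Z_L + jZ_0·tanβl)/(Z_0 + jZ_L·tanβl) = 14.9 + j30.6 Ω
Γ_s = (Z_in − Z_s)/(Z_in + Z_s) = (-60.1 + j30.6)/(89.9 + j30.6), |Γ_s| = 0.71
VSWR = (1 + |Γ_s|)/(1 − |Γ_s|)

VSWR ≈ 5.91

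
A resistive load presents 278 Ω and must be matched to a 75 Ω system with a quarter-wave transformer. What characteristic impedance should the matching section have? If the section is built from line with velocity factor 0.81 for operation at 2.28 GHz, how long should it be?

Z_qwt = √(Z_0·R_L) = √(75 × 278) = √20850
λ = 0.81·c/f = 0.107 m, so l = λ/4 = 0.0266 m

Z_qwt ≈ 144 Ω; length ≈ 2.66 cm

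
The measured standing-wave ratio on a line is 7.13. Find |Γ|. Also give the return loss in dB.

|Γ| = (S − 1)/(S + 1) = (7.13 − 1)/(7.13 + 1) = 6.13/8.13
RL = −20·log₁₀|Γ| = −20·log₁₀(0.754)

|Γ| ≈ 0.754; return loss ≈ 2.45 dB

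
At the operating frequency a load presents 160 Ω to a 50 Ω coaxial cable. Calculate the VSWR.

VSWR ≈ 3.2

Γ = (160 − 50)/(160 + 50) = 0.524
VSWR = (1 + 0.524)/(1 − 0.524)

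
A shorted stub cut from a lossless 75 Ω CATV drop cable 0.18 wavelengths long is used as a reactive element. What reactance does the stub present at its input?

X_in ≈ 159 Ω (inductive)

βl = 2π × 0.18 = 64.8°
tan(βl) = 2.13
For a shorted stub, Z_in = jZ_0·tan(βl)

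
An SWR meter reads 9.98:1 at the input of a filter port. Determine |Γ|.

|Γ| = (S − 1)/(S + 1) = (9.98 − 1)/(9.98 + 1) = 8.98/11

|Γ| ≈ 0.818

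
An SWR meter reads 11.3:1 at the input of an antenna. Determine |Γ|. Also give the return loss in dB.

|Γ| = (S − 1)/(S + 1) = (11.3 − 1)/(11.3 + 1) = 10.3/12.3
RL = −20·log₁₀|Γ| = −20·log₁₀(0.837)

|Γ| ≈ 0.837; return loss ≈ 1.54 dB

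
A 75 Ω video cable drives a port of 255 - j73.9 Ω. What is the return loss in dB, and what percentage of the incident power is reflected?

RL ≈ 4.8 dB; 33.1% of incident power reflected

Γ = (180 − j73.9)/(330 − j73.9), |Γ| = 0.575
RL = −20·log₁₀(0.575) = 4.8 dB
P_refl/P_inc = |Γ|² = 0.331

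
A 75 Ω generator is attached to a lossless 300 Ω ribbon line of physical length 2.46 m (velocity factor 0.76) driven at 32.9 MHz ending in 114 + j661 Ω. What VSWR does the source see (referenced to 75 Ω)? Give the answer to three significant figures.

VSWR ≈ 7.44

λ = v/f = 0.76·c / 32.9 MHz = 6.93 m
βl = 2π·l/λ = 2π × 0.355 = 128°
tan(βl) = -1.29
Z_in = Z_0·(Z_L + jZ_0·tanβl)/(Z_0 + jZ_L·tanβl) = 20.2 + j73.9 Ω
Γ_s = (Z_in − Z_s)/(Z_in + Z_s) = (-54.8 + j73.9)/(95.2 + j73.9), |Γ_s| = 0.763
VSWR = (1 + |Γ_s|)/(1 − |Γ_s|)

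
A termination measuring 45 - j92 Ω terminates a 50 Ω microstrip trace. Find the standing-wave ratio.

Γ = (Z_L − Z_0)/(Z_L + Z_0) = (-5 − j92)/(95 − j92)
|Γ| = 92.1/132 = 0.697
VSWR = (1 + |Γ|)/(1 − |Γ|) = 1.7/0.303

VSWR ≈ 5.59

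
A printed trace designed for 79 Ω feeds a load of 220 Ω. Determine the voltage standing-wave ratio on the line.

VSWR ≈ 2.78

For a purely resistive load, VSWR = R_L/Z_0 or Z_0/R_L (whichever > 1) = 220/79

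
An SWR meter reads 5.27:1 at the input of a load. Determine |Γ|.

|Γ| = (S − 1)/(S + 1) = (5.27 − 1)/(5.27 + 1) = 4.27/6.27

|Γ| ≈ 0.681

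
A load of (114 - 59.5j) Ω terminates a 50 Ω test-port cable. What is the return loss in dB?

RL ≈ 6.01 dB

Γ = (64 − j59.5)/(164 − j59.5), |Γ| = 0.501
RL = −20·log₁₀|Γ| = −20·log₁₀(0.501)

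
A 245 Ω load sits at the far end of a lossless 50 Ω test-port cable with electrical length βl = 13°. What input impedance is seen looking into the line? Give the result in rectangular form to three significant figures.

Z_in ≈ 113 − j117 Ω

tan(βl) = tan(13°) = 0.231
Z_in = Z_0·(Z_L + jZ_0·tanβl)/(Z_0 + jZ_L·tanβl)
     = 50·(245 + j11.5)/(50 + j56.6)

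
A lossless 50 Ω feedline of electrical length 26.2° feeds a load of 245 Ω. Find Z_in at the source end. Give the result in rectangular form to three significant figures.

tan(βl) = tan(26.2°) = 0.492
Z_in = Z_0·(Z_L + jZ_0·tanβl)/(Z_0 + jZ_L·tanβl)
     = 50·(245 + j24.6)/(50 + j121)

Z_in ≈ 44.7 − j83.1 Ω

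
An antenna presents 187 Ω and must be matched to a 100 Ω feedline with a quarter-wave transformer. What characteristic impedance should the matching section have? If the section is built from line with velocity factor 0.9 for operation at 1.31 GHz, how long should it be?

Z_qwt = √(Z_0·R_L) = √(100 × 187) = √18700
λ = 0.9·c/f = 0.206 m, so l = λ/4 = 0.0515 m

Z_qwt ≈ 137 Ω; length ≈ 5.15 cm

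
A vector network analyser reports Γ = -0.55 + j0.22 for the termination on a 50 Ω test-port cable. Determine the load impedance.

Z_L = Z_0·(1 + Γ)/(1 − Γ) = 50·(0.45 + j0.22)/(1.55 − j0.22)

Z_L ≈ 13.2 + j8.98 Ω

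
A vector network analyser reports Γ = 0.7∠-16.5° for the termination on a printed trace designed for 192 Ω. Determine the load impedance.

Z_L ≈ 663 − j517 Ω

Z_L = Z_0·(1 + Γ)/(1 − Γ) = 192·(1.67 − j0.199)/(0.329 + j0.199)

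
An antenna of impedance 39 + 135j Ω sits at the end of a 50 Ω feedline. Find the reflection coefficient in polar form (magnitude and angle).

Γ ≈ 0.838 ∠ 38.1°

Γ = (Z_L − Z_0)/(Z_L + Z_0) = (-11 + j135)/(89 + j135)
|Γ| = 135/162 = 0.838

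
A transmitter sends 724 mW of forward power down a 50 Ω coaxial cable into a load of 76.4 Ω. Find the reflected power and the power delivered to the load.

Γ = (76.4 − 50)/(76.4 + 50) = 0.209
|Γ|² = 0.0436
P_refl = |Γ|²·P_inc = 31.6 mW, P_del = (1 − |Γ|²)·P_inc = 692 mW

P_reflected ≈ 31.6 mW; P_delivered ≈ 692 mW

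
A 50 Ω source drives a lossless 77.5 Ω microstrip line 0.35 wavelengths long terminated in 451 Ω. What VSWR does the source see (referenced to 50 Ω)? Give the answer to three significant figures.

βl = 2π × 0.35 = 126°
tan(βl) = -1.38
Z_in = Z_0·(Z_L + jZ_0·tanβl)/(Z_0 + jZ_L·tanβl) = 20 + j53.8 Ω
Γ_s = (Z_in − Z_s)/(Z_in + Z_s) = (-30 + j53.8)/(70 + j53.8), |Γ_s| = 0.697
VSWR = (1 + |Γ_s|)/(1 − |Γ_s|)

VSWR ≈ 5.61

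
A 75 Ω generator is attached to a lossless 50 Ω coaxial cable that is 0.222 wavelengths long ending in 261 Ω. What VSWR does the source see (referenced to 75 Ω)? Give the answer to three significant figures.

VSWR ≈ 7.7

βl = 2π × 0.222 = 79.9°
tan(βl) = 5.63
Z_in = Z_0·(Z_L + jZ_0·tanβl)/(Z_0 + jZ_L·tanβl) = 9.87 − j8.55 Ω
Γ_s = (Z_in − Z_s)/(Z_in + Z_s) = (-65.1 − j8.55)/(84.9 − j8.55), |Γ_s| = 0.77
VSWR = (1 + |Γ_s|)/(1 − |Γ_s|)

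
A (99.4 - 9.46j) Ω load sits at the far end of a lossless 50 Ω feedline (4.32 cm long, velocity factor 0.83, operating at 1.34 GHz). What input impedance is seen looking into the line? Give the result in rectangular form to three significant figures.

Z_in ≈ 24.9 − j1.77 Ω

λ = v/f = 0.83·c / 1.34 GHz = 0.186 m
βl = 2π·l/λ = 2π × 0.232 = 83.7°
tan(βl) = tan(83.7°) = 9.05
Z_in = Z_0·(Z_L + jZ_0·tanβl)/(Z_0 + jZ_L·tanβl)
     = 50·(99.4 + j443)/(136 + j899)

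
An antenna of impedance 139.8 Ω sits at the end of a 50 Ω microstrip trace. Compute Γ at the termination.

Γ = (Z_L − Z_0)/(Z_L + Z_0) = (139.8 − 50)/(139.8 + 50) = 89.8/189.8

Γ = 0.473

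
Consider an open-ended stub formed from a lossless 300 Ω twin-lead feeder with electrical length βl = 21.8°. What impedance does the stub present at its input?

Z_in ≈ −j750 Ω

tan(βl) = 0.4
For an open-ended stub, Z_in = −jZ_0·cot(βl) = −jZ_0/tan(βl)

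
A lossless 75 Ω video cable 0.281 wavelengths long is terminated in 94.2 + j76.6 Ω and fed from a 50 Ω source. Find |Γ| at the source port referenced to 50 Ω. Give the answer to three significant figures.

βl = 2π × 0.281 = 101°
tan(βl) = -5.07
Z_in = Z_0·(Z_L + jZ_0·tanβl)/(Z_0 + jZ_L·tanβl) = 32 − j16.2 Ω
Γ_s = (Z_in − Z_s)/(Z_in + Z_s) = (-18 − j16.2)/(82 − j16.2), |Γ_s| = 0.29

|Γ| ≈ 0.29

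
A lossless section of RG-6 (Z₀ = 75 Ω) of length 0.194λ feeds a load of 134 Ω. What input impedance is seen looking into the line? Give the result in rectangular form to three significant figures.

βl = 2π × 0.194 = 69.8°
tan(βl) = tan(69.8°) = 2.72
Z_in = Z_0·(Z_L + jZ_0·tanβl)/(Z_0 + jZ_L·tanβl)
     = 75·(134 + j204)/(75 + j365)

Z_in ≈ 45.7 − j18.1 Ω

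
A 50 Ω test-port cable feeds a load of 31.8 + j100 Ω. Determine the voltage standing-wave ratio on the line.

Γ = (Z_L − Z_0)/(Z_L + Z_0) = (-18.2 + j100)/(81.8 + j100)
|Γ| = 102/129 = 0.787
VSWR = (1 + |Γ|)/(1 − |Γ|) = 1.79/0.213

VSWR ≈ 8.38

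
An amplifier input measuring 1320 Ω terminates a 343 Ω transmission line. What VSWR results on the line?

VSWR ≈ 3.85

For a purely resistive load, VSWR = R_L/Z_0 or Z_0/R_L (whichever > 1) = 1320/343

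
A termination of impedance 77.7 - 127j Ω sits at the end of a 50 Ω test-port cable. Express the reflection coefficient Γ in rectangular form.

Γ ≈ 0.606 − j0.392

Γ = (Z_L − Z_0)/(Z_L + Z_0) = (27.7 − j127)/(127.7 − j127)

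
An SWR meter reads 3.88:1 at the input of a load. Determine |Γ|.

|Γ| ≈ 0.59

|Γ| = (S − 1)/(S + 1) = (3.88 − 1)/(3.88 + 1) = 2.88/4.88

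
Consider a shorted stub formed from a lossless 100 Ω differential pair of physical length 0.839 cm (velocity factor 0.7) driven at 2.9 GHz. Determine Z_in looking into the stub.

Z_in ≈ +j89.1 Ω

λ = v/f = 0.7·c / 2.9 GHz = 0.0724 m
βl = 2π·l/λ = 2π × 0.116 = 41.7°
tan(βl) = 0.891
For a shorted stub, Z_in = jZ_0·tan(βl)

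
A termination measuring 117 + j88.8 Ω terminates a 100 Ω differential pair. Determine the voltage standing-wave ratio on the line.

VSWR ≈ 2.26

Γ = (Z_L − Z_0)/(Z_L + Z_0) = (17 + j88.8)/(217 + j88.8)
|Γ| = 90.4/234 = 0.386
VSWR = (1 + |Γ|)/(1 − |Γ|) = 1.39/0.614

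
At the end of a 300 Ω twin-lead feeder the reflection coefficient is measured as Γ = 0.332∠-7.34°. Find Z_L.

Z_L = Z_0·(1 + Γ)/(1 − Γ) = 300·(1.33 − j0.0424)/(0.671 + j0.0424)

Z_L ≈ 591 − j56.3 Ω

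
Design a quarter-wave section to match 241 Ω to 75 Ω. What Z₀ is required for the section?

Z_qwt = √(Z_0·R_L) = √(75 × 241) = √18080

Z_qwt ≈ 134 Ω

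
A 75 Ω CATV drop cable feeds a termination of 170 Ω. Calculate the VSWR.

For a purely resistive load, VSWR = R_L/Z_0 or Z_0/R_L (whichever > 1) = 170/75

VSWR ≈ 2.27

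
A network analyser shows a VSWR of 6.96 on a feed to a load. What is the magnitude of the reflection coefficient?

|Γ| ≈ 0.749

|Γ| = (S − 1)/(S + 1) = (6.96 − 1)/(6.96 + 1) = 5.96/7.96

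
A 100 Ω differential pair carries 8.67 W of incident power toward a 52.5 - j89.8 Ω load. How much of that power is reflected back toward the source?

|Γ| = |(-47.5 − j89.8)/(152.5 − j89.8)| = 0.574
|Γ|² = 0.33
P_refl = |Γ|²·P_inc = 2.86 W, P_del = (1 − |Γ|²)·P_inc = 5.81 W

P_reflected ≈ 2.86 W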